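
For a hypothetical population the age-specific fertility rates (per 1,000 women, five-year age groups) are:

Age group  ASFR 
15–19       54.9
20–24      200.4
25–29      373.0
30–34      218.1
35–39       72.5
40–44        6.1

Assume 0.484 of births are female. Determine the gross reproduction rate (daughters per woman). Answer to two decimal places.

2.24

Proportion female at birth = 0.484.
Sum of ASFRs = 54.9 + 200.4 + 373.0 + 218.1 + 72.5 + 6.1 = 925.0
TFR = 5 × 925.0 / 1000 = 4.625
GRR = 0.484 × 4.625 = 2.23850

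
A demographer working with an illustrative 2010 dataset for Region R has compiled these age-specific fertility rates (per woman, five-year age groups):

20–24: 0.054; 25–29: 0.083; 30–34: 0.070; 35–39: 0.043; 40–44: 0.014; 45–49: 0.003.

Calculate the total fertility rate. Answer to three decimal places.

Sum of ASFRs = 0.054 + 0.083 + 0.070 + 0.043 + 0.014 + 0.003 = 0.267
TFR = 5 × 0.267 = 1.335

1.335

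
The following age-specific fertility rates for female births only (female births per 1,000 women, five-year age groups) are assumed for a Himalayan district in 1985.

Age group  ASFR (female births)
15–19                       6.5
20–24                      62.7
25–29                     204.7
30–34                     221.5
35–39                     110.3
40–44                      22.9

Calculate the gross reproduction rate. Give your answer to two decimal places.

Sum of female ASFRs = 6.5 + 62.7 + 204.7 + 221.5 + 110.3 + 22.9 = 628.6
GRR = 5 × 628.6 / 1000 = 3.143

3.14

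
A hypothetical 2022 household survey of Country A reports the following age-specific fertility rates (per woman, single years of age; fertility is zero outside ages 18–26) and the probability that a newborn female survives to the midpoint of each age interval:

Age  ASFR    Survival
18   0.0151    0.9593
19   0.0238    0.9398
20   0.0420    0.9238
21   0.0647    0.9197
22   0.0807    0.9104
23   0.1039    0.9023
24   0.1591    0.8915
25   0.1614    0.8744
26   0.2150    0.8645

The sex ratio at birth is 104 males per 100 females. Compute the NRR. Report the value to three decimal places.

0.378

Proportion female at birth = 100 / (100 + 104) = 0.49020.
Weighting each age-specific rate by interval width and survival:
  18: 1 × 0.0151 × 0.9593 = 0.01449
  19: 1 × 0.0238 × 0.9398 = 0.02237
  20: 1 × 0.0420 × 0.9238 = 0.03880
  21: 1 × 0.0647 × 0.9197 = 0.05950
  22: 1 × 0.0807 × 0.9104 = 0.07347
  23: 1 × 0.1039 × 0.9023 = 0.09375
  24: 1 × 0.1591 × 0.8915 = 0.14184
  25: 1 × 0.1614 × 0.8744 = 0.14113
  26: 1 × 0.2150 × 0.8645 = 0.18587
Sum = 0.77122
NRR = 0.49020 × 0.77122 = 0.37805
With NRR below 1 the population is below replacement fertility.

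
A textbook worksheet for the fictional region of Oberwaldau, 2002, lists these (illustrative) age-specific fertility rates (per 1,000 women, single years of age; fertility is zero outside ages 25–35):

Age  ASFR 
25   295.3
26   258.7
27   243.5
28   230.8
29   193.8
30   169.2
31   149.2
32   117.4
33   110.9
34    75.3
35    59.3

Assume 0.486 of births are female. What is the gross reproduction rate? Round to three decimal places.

Proportion female at birth = 0.486.
Sum of ASFRs = 295.3 + 258.7 + 243.5 + 230.8 + 193.8 + 169.2 + 149.2 + 117.4 + 110.9 + 75.3 + 59.3 = 1903.4
TFR = 1903.4 / 1000 = 1.9034
GRR = 0.486 × 1.9034 = 0.92505

0.925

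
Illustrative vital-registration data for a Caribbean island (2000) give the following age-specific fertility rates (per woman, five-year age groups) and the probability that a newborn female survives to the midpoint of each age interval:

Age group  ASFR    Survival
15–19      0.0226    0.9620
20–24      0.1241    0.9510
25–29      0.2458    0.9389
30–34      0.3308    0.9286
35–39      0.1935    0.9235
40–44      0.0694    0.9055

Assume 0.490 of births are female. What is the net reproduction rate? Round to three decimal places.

Proportion female at birth = 0.490.
Weighting each age-specific rate by interval width and survival:
  15–19: 5 × 0.0226 × 0.9620 = 0.10871
  20–24: 5 × 0.1241 × 0.9510 = 0.59010
  25–29: 5 × 0.2458 × 0.9389 = 1.15391
  30–34: 5 × 0.3308 × 0.9286 = 1.53590
  35–39: 5 × 0.1935 × 0.9235 = 0.89349
  40–44: 5 × 0.0694 × 0.9055 = 0.31421
Sum = 4.59632
NRR = 0.490 × 4.59632 = 2.25220

2.252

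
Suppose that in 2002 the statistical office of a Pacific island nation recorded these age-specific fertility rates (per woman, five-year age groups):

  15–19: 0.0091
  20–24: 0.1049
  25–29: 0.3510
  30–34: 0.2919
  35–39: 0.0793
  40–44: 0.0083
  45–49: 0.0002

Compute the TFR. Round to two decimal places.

4.22

Sum of ASFRs = 0.0091 + 0.1049 + 0.3510 + 0.2919 + 0.0793 + 0.0083 + 0.0002 = 0.8447
TFR = 5 × 0.8447 = 4.2235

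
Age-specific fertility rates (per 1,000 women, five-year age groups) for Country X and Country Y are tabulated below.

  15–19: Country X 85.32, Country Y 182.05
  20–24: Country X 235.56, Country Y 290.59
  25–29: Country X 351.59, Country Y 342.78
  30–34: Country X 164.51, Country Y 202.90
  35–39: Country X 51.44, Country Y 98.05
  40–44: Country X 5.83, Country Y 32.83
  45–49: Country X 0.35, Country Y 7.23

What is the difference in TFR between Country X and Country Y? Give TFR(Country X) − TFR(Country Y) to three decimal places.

-1.309

Country X:
  Sum of ASFRs = 85.32 + 235.56 + 351.59 + 164.51 + 51.44 + 5.83 + 0.35 = 894.60
  TFR = 5 × 894.60 / 1000 = 4.473
Country Y:
  Sum of ASFRs = 182.05 + 290.59 + 342.78 + 202.90 + 98.05 + 32.83 + 7.23 = 1156.43
  TFR = 5 × 1156.43 / 1000 = 5.78215
Difference = 4.473 − 5.78215 = -1.30915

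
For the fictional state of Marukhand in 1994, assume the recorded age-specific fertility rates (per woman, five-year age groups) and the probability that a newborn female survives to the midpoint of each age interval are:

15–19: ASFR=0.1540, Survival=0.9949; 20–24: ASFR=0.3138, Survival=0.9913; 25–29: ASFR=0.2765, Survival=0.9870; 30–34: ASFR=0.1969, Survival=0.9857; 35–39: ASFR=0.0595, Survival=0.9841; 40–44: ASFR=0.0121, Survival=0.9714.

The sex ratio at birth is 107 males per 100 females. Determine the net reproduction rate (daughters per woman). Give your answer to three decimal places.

Proportion female at birth = 100 / (100 + 107) = 0.48309.
Each age group contributes 5 × ASFR × survival:
  15–19: 5 × 0.1540 × 0.9949 = 0.76607
  20–24: 5 × 0.3138 × 0.9913 = 1.55535
  25–29: 5 × 0.2765 × 0.9870 = 1.36453
  30–34: 5 × 0.1969 × 0.9857 = 0.97042
  35–39: 5 × 0.0595 × 0.9841 = 0.29277
  40–44: 5 × 0.0121 × 0.9714 = 0.05877
Sum = 5.00791
NRR = 0.48309 × 5.00791 = 2.41927

2.419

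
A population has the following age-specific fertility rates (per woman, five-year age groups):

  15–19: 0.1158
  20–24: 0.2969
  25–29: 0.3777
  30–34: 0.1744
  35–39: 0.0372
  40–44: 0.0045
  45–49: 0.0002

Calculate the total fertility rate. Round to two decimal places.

5.03

Sum of ASFRs = 0.1158 + 0.2969 + 0.3777 + 0.1744 + 0.0372 + 0.0045 + 0.0002 = 1.0067
TFR = 5 × 1.0067 = 5.0335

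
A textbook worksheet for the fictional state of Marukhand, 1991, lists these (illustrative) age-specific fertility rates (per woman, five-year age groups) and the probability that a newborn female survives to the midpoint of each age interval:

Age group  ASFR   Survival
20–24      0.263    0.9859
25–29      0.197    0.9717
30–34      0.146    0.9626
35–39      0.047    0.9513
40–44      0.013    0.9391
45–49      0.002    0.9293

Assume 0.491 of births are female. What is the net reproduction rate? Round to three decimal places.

Proportion female at birth = 0.491.
Per-age-group product (5 × ASFR × survival probability):
  20–24: 5 × 0.263 × 0.9859 = 1.29646
  25–29: 5 × 0.197 × 0.9717 = 0.95712
  30–34: 5 × 0.146 × 0.9626 = 0.70270
  35–39: 5 × 0.047 × 0.9513 = 0.22356
  40–44: 5 × 0.013 × 0.9391 = 0.06104
  45–49: 5 × 0.002 × 0.9293 = 0.00929
Sum = 3.25017
NRR = 0.491 × 3.25017 = 1.59583
NRR > 1, so each generation more than replaces itself.

1.596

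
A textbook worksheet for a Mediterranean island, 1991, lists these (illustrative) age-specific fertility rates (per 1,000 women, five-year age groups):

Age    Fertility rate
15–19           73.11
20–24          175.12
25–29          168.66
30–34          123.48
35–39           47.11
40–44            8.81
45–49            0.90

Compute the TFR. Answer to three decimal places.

2.986

Sum of ASFRs = 73.11 + 175.12 + 168.66 + 123.48 + 47.11 + 8.81 + 0.90 = 597.19
TFR = 5 × 597.19 / 1000 = 2.98595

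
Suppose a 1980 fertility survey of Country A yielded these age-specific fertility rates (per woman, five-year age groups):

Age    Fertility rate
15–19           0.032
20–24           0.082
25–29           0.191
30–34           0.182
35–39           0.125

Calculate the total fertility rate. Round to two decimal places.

3.06

Sum of ASFRs = 0.032 + 0.082 + 0.191 + 0.182 + 0.125 = 0.612
TFR = 5 × 0.612 = 3.06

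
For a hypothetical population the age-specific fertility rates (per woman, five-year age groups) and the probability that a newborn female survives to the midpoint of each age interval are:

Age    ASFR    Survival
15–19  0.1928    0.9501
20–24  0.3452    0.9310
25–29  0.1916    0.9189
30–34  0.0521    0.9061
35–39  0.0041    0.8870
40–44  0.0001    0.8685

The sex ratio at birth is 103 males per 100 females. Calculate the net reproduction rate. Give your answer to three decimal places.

1.802

Proportion female at birth = 100 / (100 + 103) = 0.49261.
Each age group contributes 5 × ASFR × survival:
  15–19: 5 × 0.1928 × 0.9501 = 0.91590
  20–24: 5 × 0.3452 × 0.9310 = 1.60691
  25–29: 5 × 0.1916 × 0.9189 = 0.88031
  30–34: 5 × 0.0521 × 0.9061 = 0.23604
  35–39: 5 × 0.0041 × 0.8870 = 0.01818
  40–44: 5 × 0.0001 × 0.8685 = 0.00043
Sum = 3.65777
NRR = 0.49261 × 3.65777 = 1.80185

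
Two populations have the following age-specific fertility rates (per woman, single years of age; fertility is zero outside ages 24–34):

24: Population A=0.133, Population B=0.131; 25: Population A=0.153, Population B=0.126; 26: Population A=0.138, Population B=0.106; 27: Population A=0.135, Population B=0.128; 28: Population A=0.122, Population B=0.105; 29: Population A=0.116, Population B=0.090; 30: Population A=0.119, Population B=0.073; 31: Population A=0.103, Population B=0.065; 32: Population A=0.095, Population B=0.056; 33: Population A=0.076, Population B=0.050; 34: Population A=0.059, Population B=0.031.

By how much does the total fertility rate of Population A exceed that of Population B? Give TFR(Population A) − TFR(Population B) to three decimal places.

Population A:
  Sum of ASFRs = 0.133 + 0.153 + 0.138 + 0.135 + 0.122 + 0.116 + 0.119 + 0.103 + 0.095 + 0.076 + 0.059 = 1.249
  TFR = 1.249
Population B:
  Sum of ASFRs = 0.131 + 0.126 + 0.106 + 0.128 + 0.105 + 0.090 + 0.073 + 0.065 + 0.056 + 0.050 + 0.031 = 0.961
  TFR = 0.961
Difference = 1.249 − 0.961 = 0.288

0.288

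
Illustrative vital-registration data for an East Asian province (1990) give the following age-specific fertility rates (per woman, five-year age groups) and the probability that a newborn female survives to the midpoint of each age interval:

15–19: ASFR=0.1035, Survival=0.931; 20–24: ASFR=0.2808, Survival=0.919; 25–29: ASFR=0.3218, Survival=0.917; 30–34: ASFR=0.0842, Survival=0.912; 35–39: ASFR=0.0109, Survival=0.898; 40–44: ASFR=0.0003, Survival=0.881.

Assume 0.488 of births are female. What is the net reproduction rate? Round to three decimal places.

1.797

Proportion female at birth = 0.488.
Each age group contributes 5 × ASFR × survival:
  15–19: 5 × 0.1035 × 0.931 = 0.48179
  20–24: 5 × 0.2808 × 0.919 = 1.29028
  25–29: 5 × 0.3218 × 0.917 = 1.47545
  30–34: 5 × 0.0842 × 0.912 = 0.38395
  35–39: 5 × 0.0109 × 0.898 = 0.04894
  40–44: 5 × 0.0003 × 0.881 = 0.00132
Sum = 3.68173
NRR = 0.488 × 3.68173 = 1.79668
NRR > 1, so each generation more than replaces itself.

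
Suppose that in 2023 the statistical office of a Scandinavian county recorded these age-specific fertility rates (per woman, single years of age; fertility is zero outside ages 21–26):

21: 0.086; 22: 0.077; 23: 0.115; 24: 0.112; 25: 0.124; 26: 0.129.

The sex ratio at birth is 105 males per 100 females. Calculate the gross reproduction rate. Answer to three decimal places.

0.314

Proportion female at birth = 100 / (100 + 105) = 0.48780.
Sum of ASFRs = 0.086 + 0.077 + 0.115 + 0.112 + 0.124 + 0.129 = 0.643
TFR = 0.643
GRR = 0.48780 × 0.643 = 0.31366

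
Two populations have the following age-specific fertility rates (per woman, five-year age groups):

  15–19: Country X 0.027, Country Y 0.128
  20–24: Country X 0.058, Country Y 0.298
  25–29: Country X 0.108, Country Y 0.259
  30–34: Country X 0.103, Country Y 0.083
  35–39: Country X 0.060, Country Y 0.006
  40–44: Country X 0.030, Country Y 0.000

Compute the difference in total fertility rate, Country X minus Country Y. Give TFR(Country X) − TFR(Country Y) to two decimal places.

-1.94

Country X:
  Sum of ASFRs = 0.027 + 0.058 + 0.108 + 0.103 + 0.060 + 0.030 = 0.386
  TFR = 5 × 0.386 = 1.93
Country Y:
  Sum of ASFRs = 0.128 + 0.298 + 0.259 + 0.083 + 0.006 + 0.000 = 0.774
  TFR = 5 × 0.774 = 3.87
Difference = 1.93 − 3.87 = -1.94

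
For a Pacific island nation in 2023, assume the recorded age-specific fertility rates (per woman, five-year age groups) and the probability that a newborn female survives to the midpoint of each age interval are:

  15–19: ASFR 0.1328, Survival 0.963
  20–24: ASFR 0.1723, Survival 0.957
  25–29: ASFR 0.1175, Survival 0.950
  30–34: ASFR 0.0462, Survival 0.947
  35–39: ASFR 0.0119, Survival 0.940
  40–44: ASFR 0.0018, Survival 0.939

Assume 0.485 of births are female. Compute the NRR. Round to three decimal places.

Proportion female at birth = 0.485.
Survival-weighted fertility by age (5·fₓ·Sₓ):
  15–19: 5 × 0.1328 × 0.963 = 0.63943
  20–24: 5 × 0.1723 × 0.957 = 0.82446
  25–29: 5 × 0.1175 × 0.950 = 0.55813
  30–34: 5 × 0.0462 × 0.947 = 0.21876
  35–39: 5 × 0.0119 × 0.940 = 0.05593
  40–44: 5 × 0.0018 × 0.939 = 0.00845
Sum = 2.30516
NRR = 0.485 × 2.30516 = 1.11800
NRR > 1, so each generation more than replaces itself.

1.118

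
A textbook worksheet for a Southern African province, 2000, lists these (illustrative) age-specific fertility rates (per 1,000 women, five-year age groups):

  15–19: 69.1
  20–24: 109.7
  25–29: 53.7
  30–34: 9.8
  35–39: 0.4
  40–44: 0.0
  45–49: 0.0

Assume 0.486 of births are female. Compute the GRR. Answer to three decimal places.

Proportion female at birth = 0.486.
Sum of ASFRs = 69.1 + 109.7 + 53.7 + 9.8 + 0.4 + 0.0 + 0.0 = 242.7
TFR = 5 × 242.7 / 1000 = 1.2135
GRR = 0.486 × 1.2135 = 0.58976

0.590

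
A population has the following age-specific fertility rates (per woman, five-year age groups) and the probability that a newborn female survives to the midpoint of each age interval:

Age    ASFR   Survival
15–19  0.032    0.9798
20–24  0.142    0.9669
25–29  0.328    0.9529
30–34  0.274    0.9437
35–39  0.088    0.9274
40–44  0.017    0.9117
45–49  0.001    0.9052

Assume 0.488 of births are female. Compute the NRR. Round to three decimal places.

Proportion female at birth = 0.488.
Survival-weighted fertility by age (5·fₓ·Sₓ):
  15–19: 5 × 0.032 × 0.9798 = 0.15677
  20–24: 5 × 0.142 × 0.9669 = 0.68650
  25–29: 5 × 0.328 × 0.9529 = 1.56276
  30–34: 5 × 0.274 × 0.9437 = 1.29287
  35–39: 5 × 0.088 × 0.9274 = 0.40806
  40–44: 5 × 0.017 × 0.9117 = 0.07749
  45–49: 5 × 0.001 × 0.9052 = 0.00453
Sum = 4.18898
NRR = 0.488 × 4.18898 = 2.04422

2.044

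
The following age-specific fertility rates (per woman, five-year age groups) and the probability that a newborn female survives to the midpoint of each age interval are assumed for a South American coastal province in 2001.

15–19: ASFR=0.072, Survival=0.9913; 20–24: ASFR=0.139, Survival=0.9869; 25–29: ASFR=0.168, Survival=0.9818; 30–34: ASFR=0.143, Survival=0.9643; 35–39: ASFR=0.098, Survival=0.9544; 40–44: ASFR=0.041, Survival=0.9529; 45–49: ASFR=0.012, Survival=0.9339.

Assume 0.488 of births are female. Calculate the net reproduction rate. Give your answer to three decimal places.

1.599

Proportion female at birth = 0.488.
Weighting each age-specific rate by interval width and survival:
  15–19: 5 × 0.072 × 0.9913 = 0.35687
  20–24: 5 × 0.139 × 0.9869 = 0.68590
  25–29: 5 × 0.168 × 0.9818 = 0.82471
  30–34: 5 × 0.143 × 0.9643 = 0.68947
  35–39: 5 × 0.098 × 0.9544 = 0.46766
  40–44: 5 × 0.041 × 0.9529 = 0.19534
  45–49: 5 × 0.012 × 0.9339 = 0.05603
Sum = 3.27598
NRR = 0.488 × 3.27598 = 1.59868
With NRR above 1 the population is above replacement fertility.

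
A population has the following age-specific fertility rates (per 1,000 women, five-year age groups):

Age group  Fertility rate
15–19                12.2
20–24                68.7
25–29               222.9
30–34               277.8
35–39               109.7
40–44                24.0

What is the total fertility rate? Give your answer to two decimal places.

3.58

Sum of ASFRs = 12.2 + 68.7 + 222.9 + 277.8 + 109.7 + 24.0 = 715.3
TFR = 5 × 715.3 / 1000 = 3.5765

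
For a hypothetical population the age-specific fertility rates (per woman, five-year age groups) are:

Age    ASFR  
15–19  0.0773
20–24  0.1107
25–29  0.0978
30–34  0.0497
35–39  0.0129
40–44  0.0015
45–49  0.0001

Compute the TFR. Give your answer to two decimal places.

Sum of ASFRs = 0.0773 + 0.1107 + 0.0978 + 0.0497 + 0.0129 + 0.0015 + 0.0001 = 0.3500
TFR = 5 × 0.3500 = 1.75

1.75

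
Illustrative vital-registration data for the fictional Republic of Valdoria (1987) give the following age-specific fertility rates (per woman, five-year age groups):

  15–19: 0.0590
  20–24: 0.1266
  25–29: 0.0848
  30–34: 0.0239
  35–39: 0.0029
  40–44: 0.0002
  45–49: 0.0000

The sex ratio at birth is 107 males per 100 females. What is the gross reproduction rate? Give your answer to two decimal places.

Proportion female at birth = 100 / (100 + 107) = 0.48309.
Sum of ASFRs = 0.0590 + 0.1266 + 0.0848 + 0.0239 + 0.0029 + 0.0002 + 0.0000 = 0.2974
TFR = 5 × 0.2974 = 1.487
GRR = 0.48309 × 1.487 = 0.71835

0.72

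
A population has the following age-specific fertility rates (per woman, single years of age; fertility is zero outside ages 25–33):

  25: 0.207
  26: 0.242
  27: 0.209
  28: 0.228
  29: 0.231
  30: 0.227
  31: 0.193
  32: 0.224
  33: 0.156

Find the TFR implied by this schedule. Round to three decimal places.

Sum of ASFRs = 0.207 + 0.242 + 0.209 + 0.228 + 0.231 + 0.227 + 0.193 + 0.224 + 0.156 = 1.917
TFR = 1.917

1.917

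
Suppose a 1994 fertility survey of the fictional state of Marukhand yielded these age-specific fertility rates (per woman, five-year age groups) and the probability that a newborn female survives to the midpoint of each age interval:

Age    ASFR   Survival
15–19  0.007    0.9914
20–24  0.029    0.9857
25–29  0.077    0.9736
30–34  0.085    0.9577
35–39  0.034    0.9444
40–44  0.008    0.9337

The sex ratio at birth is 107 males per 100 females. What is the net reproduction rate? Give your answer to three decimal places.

0.559

Proportion female at birth = 100 / (100 + 107) = 0.48309.
Survival-weighted fertility by age (5·fₓ·Sₓ):
  15–19: 5 × 0.007 × 0.9914 = 0.03470
  20–24: 5 × 0.029 × 0.9857 = 0.14293
  25–29: 5 × 0.077 × 0.9736 = 0.37484
  30–34: 5 × 0.085 × 0.9577 = 0.40702
  35–39: 5 × 0.034 × 0.9444 = 0.16055
  40–44: 5 × 0.008 × 0.9337 = 0.03735
Sum = 1.15739
NRR = 0.48309 × 1.15739 = 0.55912
With NRR below 1 the population is below replacement fertility.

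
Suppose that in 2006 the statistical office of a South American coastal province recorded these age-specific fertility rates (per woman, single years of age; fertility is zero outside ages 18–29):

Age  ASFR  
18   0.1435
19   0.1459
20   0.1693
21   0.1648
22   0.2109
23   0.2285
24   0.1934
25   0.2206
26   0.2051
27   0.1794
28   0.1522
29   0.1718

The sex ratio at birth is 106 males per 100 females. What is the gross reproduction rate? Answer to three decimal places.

Proportion female at birth = 100 / (100 + 106) = 0.48544.
Sum of ASFRs = 0.1435 + 0.1459 + 0.1693 + 0.1648 + 0.2109 + 0.2285 + 0.1934 + 0.2206 + 0.2051 + 0.1794 + 0.1522 + 0.1718 = 2.1854
TFR = 2.1854
GRR = 0.48544 × 2.1854 = 1.06088

1.061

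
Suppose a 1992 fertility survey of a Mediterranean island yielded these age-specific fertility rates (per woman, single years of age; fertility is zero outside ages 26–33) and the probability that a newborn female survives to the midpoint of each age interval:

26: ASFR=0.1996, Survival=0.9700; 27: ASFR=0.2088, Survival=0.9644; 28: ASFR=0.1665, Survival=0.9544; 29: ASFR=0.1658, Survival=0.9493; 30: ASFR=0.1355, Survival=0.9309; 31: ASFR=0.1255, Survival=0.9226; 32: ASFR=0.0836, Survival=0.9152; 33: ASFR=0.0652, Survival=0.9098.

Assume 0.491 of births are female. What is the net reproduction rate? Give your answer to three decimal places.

0.535

Proportion female at birth = 0.491.
Each age group contributes 1 × ASFR × survival:
  26: 1 × 0.1996 × 0.9700 = 0.19361
  27: 1 × 0.2088 × 0.9644 = 0.20137
  28: 1 × 0.1665 × 0.9544 = 0.15891
  29: 1 × 0.1658 × 0.9493 = 0.15739
  30: 1 × 0.1355 × 0.9309 = 0.12614
  31: 1 × 0.1255 × 0.9226 = 0.11579
  32: 1 × 0.0836 × 0.9152 = 0.07651
  33: 1 × 0.0652 × 0.9098 = 0.05932
Sum = 1.08904
NRR = 0.491 × 1.08904 = 0.53472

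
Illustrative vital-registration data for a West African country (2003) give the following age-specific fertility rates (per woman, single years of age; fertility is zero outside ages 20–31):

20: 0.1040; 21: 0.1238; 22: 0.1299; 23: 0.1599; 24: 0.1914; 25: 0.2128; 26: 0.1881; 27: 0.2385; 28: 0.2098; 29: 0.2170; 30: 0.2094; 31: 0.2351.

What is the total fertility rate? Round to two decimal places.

2.22

Sum of ASFRs = 0.1040 + 0.1238 + 0.1299 + 0.1599 + 0.1914 + 0.2128 + 0.1881 + 0.2385 + 0.2098 + 0.2170 + 0.2094 + 0.2351 = 2.2197
TFR = 2.2197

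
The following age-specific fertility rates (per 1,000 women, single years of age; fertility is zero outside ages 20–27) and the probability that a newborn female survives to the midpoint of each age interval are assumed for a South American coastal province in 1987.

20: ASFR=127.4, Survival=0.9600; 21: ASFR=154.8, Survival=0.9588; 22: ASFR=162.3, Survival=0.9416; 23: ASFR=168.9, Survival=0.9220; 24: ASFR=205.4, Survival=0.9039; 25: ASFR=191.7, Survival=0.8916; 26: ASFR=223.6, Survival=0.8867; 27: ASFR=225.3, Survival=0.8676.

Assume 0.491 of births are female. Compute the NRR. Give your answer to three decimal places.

Proportion female at birth = 0.491.
Survival-weighted fertility by age (1·fₓ·Sₓ):
  20: 1 × 127.4/1000 × 0.9600 = 0.12230
  21: 1 × 154.8/1000 × 0.9588 = 0.14842
  22: 1 × 162.3/1000 × 0.9416 = 0.15282
  23: 1 × 168.9/1000 × 0.9220 = 0.15573
  24: 1 × 205.4/1000 × 0.9039 = 0.18566
  25: 1 × 191.7/1000 × 0.8916 = 0.17092
  26: 1 × 223.6/1000 × 0.8867 = 0.19827
  27: 1 × 225.3/1000 × 0.8676 = 0.19547
Sum = 1.32959
NRR = 0.491 × 1.32959 = 0.65283

0.653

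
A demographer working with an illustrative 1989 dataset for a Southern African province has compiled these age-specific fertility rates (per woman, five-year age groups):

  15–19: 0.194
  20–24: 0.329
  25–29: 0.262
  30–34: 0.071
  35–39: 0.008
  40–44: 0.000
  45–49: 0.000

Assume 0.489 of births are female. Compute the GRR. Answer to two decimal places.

Proportion female at birth = 0.489.
Sum of ASFRs = 0.194 + 0.329 + 0.262 + 0.071 + 0.008 + 0.000 + 0.000 = 0.864
TFR = 5 × 0.864 = 4.32
GRR = 0.489 × 4.32 = 2.11248

2.11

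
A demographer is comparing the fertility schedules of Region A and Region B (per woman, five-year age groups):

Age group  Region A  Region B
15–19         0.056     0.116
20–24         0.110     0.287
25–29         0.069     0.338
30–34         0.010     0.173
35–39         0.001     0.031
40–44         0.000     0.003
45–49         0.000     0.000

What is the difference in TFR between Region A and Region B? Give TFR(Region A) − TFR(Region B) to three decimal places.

-3.510

Region A:
  Sum of ASFRs = 0.056 + 0.110 + 0.069 + 0.010 + 0.001 + 0.000 + 0.000 = 0.246
  TFR = 5 × 0.246 = 1.23
Region B:
  Sum of ASFRs = 0.116 + 0.287 + 0.338 + 0.173 + 0.031 + 0.003 + 0.000 = 0.948
  TFR = 5 × 0.948 = 4.74
Difference = 1.23 − 4.74 = -3.51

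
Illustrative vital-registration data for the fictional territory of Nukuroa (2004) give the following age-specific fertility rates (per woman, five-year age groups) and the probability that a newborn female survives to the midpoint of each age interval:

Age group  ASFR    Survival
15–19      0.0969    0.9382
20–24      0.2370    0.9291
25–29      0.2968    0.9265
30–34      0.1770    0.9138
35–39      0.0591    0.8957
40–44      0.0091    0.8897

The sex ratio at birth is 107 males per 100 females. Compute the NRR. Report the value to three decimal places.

Proportion female at birth = 100 / (100 + 107) = 0.48309.
Each age group contributes 5 × ASFR × survival:
  15–19: 5 × 0.0969 × 0.9382 = 0.45456
  20–24: 5 × 0.2370 × 0.9291 = 1.10098
  25–29: 5 × 0.2968 × 0.9265 = 1.37493
  30–34: 5 × 0.1770 × 0.9138 = 0.80871
  35–39: 5 × 0.0591 × 0.8957 = 0.26468
  40–44: 5 × 0.0091 × 0.8897 = 0.04048
Sum = 4.04434
NRR = 0.48309 × 4.04434 = 1.95378

1.954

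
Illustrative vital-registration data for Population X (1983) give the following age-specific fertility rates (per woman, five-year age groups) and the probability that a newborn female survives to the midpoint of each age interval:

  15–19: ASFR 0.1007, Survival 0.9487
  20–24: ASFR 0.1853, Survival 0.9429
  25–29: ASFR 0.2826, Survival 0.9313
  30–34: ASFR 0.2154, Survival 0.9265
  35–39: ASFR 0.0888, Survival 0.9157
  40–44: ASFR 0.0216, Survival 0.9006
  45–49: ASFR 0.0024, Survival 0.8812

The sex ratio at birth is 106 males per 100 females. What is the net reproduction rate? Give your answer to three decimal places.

Proportion female at birth = 100 / (100 + 106) = 0.48544.
Per-age-group product (5 × ASFR × survival probability):
  15–19: 5 × 0.1007 × 0.9487 = 0.47767
  20–24: 5 × 0.1853 × 0.9429 = 0.87360
  25–29: 5 × 0.2826 × 0.9313 = 1.31593
  30–34: 5 × 0.2154 × 0.9265 = 0.99784
  35–39: 5 × 0.0888 × 0.9157 = 0.40657
  40–44: 5 × 0.0216 × 0.9006 = 0.09726
  45–49: 5 × 0.0024 × 0.8812 = 0.01057
Sum = 4.17944
NRR = 0.48544 × 4.17944 = 2.02887

2.029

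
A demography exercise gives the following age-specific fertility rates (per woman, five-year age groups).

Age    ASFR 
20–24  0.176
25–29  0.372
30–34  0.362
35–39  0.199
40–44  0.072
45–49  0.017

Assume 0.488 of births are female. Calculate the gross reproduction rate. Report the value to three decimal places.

2.923

Proportion female at birth = 0.488.
Sum of ASFRs = 0.176 + 0.372 + 0.362 + 0.199 + 0.072 + 0.017 = 1.198
TFR = 5 × 1.198 = 5.99
GRR = 0.488 × 5.99 = 2.92312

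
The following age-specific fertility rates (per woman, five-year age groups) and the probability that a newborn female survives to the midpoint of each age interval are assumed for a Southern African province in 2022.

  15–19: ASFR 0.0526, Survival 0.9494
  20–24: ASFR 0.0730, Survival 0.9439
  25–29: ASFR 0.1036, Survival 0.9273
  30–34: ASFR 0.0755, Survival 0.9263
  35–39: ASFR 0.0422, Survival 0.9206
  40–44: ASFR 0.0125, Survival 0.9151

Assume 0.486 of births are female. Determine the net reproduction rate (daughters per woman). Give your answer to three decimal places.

0.814

Proportion female at birth = 0.486.
Weighting each age-specific rate by interval width and survival:
  15–19: 5 × 0.0526 × 0.9494 = 0.24969
  20–24: 5 × 0.0730 × 0.9439 = 0.34452
  25–29: 5 × 0.1036 × 0.9273 = 0.48034
  30–34: 5 × 0.0755 × 0.9263 = 0.34968
  35–39: 5 × 0.0422 × 0.9206 = 0.19425
  40–44: 5 × 0.0125 × 0.9151 = 0.05719
Sum = 1.67567
NRR = 0.486 × 1.67567 = 0.81438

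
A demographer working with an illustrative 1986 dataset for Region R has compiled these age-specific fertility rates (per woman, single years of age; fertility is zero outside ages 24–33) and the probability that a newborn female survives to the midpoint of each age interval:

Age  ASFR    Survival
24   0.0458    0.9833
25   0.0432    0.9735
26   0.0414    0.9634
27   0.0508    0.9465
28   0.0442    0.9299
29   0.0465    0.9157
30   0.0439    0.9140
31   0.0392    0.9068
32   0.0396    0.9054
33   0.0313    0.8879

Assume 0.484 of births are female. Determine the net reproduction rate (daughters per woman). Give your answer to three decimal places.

0.193

Proportion female at birth = 0.484.
Each age group contributes 1 × ASFR × survival:
  24: 1 × 0.0458 × 0.9833 = 0.04504
  25: 1 × 0.0432 × 0.9735 = 0.04206
  26: 1 × 0.0414 × 0.9634 = 0.03988
  27: 1 × 0.0508 × 0.9465 = 0.04808
  28: 1 × 0.0442 × 0.9299 = 0.04110
  29: 1 × 0.0465 × 0.9157 = 0.04258
  30: 1 × 0.0439 × 0.9140 = 0.04012
  31: 1 × 0.0392 × 0.9068 = 0.03555
  32: 1 × 0.0396 × 0.9054 = 0.03585
  33: 1 × 0.0313 × 0.8879 = 0.02779
Sum = 0.39805
NRR = 0.484 × 0.39805 = 0.19266
NRR < 1, so the cohort does not fully replace itself.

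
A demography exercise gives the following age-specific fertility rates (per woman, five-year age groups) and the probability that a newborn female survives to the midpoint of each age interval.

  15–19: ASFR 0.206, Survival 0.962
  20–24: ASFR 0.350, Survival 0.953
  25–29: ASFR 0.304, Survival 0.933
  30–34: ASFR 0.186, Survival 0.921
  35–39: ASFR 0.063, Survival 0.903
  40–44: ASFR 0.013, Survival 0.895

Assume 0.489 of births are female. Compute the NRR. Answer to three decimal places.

2.580

Proportion female at birth = 0.489.
Each age group contributes 5 × ASFR × survival:
  15–19: 5 × 0.206 × 0.962 = 0.99086
  20–24: 5 × 0.350 × 0.953 = 1.66775
  25–29: 5 × 0.304 × 0.933 = 1.41816
  30–34: 5 × 0.186 × 0.921 = 0.85653
  35–39: 5 × 0.063 × 0.903 = 0.28445
  40–44: 5 × 0.013 × 0.895 = 0.05818
Sum = 5.27593
NRR = 0.489 × 5.27593 = 2.57993
NRR > 1, so each generation more than replaces itself.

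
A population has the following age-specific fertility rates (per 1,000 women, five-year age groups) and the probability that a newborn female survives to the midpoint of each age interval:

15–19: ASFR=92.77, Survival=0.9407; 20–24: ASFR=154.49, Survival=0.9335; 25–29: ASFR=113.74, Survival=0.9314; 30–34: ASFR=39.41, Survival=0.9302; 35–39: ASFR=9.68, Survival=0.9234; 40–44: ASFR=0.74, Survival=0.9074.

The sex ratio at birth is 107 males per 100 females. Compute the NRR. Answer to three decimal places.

Proportion female at birth = 100 / (100 + 107) = 0.48309.
Per-age-group product (5 × ASFR × survival probability):
  15–19: 5 × 92.77/1000 × 0.9407 = 0.43634
  20–24: 5 × 154.49/1000 × 0.9335 = 0.72108
  25–29: 5 × 113.74/1000 × 0.9314 = 0.52969
  30–34: 5 × 39.41/1000 × 0.9302 = 0.18330
  35–39: 5 × 9.68/1000 × 0.9234 = 0.04469
  40–44: 5 × 0.74/1000 × 0.9074 = 0.00336
Sum = 1.91846
NRR = 0.48309 × 1.91846 = 0.92679
NRR < 1, so the cohort does not fully replace itself.

0.927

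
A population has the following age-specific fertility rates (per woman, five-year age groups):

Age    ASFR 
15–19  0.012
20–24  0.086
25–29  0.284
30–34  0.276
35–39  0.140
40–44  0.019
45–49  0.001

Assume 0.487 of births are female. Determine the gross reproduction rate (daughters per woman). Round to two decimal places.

Proportion female at birth = 0.487.
Sum of ASFRs = 0.012 + 0.086 + 0.284 + 0.276 + 0.140 + 0.019 + 0.001 = 0.818
TFR = 5 × 0.818 = 4.09
GRR = 0.487 × 4.09 = 1.99183

1.99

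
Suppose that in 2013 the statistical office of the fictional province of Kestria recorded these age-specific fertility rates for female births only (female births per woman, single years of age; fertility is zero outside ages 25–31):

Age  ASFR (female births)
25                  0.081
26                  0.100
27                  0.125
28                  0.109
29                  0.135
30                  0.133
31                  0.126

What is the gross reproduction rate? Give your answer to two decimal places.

0.81

Sum of female ASFRs = 0.081 + 0.100 + 0.125 + 0.109 + 0.135 + 0.133 + 0.126 = 0.809
GRR = 0.809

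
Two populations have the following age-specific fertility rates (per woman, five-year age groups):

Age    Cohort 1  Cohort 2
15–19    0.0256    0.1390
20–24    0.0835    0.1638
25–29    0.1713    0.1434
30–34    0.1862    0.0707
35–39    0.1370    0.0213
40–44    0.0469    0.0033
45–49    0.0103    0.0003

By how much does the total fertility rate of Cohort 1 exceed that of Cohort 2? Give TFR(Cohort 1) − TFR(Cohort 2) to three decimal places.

Cohort 1:
  Sum of ASFRs = 0.0256 + 0.0835 + 0.1713 + 0.1862 + 0.1370 + 0.0469 + 0.0103 = 0.6608
  TFR = 5 × 0.6608 = 3.304
Cohort 2:
  Sum of ASFRs = 0.1390 + 0.1638 + 0.1434 + 0.0707 + 0.0213 + 0.0033 + 0.0003 = 0.5418
  TFR = 5 × 0.5418 = 2.709
Difference = 3.304 − 2.709 = 0.595

0.595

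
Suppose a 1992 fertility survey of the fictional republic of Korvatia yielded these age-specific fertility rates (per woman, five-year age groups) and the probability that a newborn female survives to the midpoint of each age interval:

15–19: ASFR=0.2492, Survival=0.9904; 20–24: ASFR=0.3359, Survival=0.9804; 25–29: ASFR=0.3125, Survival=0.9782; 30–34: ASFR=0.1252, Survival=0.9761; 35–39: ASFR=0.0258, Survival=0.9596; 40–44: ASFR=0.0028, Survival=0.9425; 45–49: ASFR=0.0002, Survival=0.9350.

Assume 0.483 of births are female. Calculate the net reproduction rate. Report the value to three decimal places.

2.491

Proportion female at birth = 0.483.
Each age group contributes 5 × ASFR × survival:
  15–19: 5 × 0.2492 × 0.9904 = 1.23404
  20–24: 5 × 0.3359 × 0.9804 = 1.64658
  25–29: 5 × 0.3125 × 0.9782 = 1.52844
  30–34: 5 × 0.1252 × 0.9761 = 0.61104
  35–39: 5 × 0.0258 × 0.9596 = 0.12379
  40–44: 5 × 0.0028 × 0.9425 = 0.01320
  45–49: 5 × 0.0002 × 0.9350 = 0.00094
Sum = 5.15803
NRR = 0.483 × 5.15803 = 2.49133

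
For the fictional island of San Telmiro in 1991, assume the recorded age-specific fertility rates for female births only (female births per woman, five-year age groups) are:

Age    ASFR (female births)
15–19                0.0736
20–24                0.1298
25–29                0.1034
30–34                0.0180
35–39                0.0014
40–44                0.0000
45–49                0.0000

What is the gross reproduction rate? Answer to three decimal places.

1.631

Sum of female ASFRs = 0.0736 + 0.1298 + 0.1034 + 0.0180 + 0.0014 + 0.0000 + 0.0000 = 0.3262
GRR = 5 × 0.3262 = 1.631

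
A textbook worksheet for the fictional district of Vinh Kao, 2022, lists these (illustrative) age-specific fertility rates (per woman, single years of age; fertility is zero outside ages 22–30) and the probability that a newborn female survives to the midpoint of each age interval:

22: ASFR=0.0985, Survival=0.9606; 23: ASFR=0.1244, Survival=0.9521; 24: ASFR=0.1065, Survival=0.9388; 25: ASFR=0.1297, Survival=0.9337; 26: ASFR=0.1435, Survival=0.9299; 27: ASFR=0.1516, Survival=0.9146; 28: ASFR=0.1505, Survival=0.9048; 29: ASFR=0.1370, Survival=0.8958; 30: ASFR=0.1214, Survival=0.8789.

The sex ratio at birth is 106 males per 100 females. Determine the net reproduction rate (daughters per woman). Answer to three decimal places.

Proportion female at birth = 100 / (100 + 106) = 0.48544.
Weighting each age-specific rate by interval width and survival:
  22: 1 × 0.0985 × 0.9606 = 0.09462
  23: 1 × 0.1244 × 0.9521 = 0.11844
  24: 1 × 0.1065 × 0.9388 = 0.09998
  25: 1 × 0.1297 × 0.9337 = 0.12110
  26: 1 × 0.1435 × 0.9299 = 0.13344
  27: 1 × 0.1516 × 0.9146 = 0.13865
  28: 1 × 0.1505 × 0.9048 = 0.13617
  29: 1 × 0.1370 × 0.8958 = 0.12272
  30: 1 × 0.1214 × 0.8789 = 0.10670
Sum = 1.07182
NRR = 0.48544 × 1.07182 = 0.52030

0.520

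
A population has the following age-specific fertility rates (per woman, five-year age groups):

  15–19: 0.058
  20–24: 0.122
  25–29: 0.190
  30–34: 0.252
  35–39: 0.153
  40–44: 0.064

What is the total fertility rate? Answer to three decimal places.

Sum of ASFRs = 0.058 + 0.122 + 0.190 + 0.252 + 0.153 + 0.064 = 0.839
TFR = 5 × 0.839 = 4.195

4.195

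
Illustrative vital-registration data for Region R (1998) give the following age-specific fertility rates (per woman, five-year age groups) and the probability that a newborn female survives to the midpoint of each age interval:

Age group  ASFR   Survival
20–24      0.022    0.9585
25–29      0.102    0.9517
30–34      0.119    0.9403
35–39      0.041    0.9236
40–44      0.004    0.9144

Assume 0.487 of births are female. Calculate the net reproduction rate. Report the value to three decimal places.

Proportion female at birth = 0.487.
Per-age-group product (5 × ASFR × survival probability):
  20–24: 5 × 0.022 × 0.9585 = 0.10544
  25–29: 5 × 0.102 × 0.9517 = 0.48537
  30–34: 5 × 0.119 × 0.9403 = 0.55948
  35–39: 5 × 0.041 × 0.9236 = 0.18934
  40–44: 5 × 0.004 × 0.9144 = 0.01829
Sum = 1.35792
NRR = 0.487 × 1.35792 = 0.66131

0.661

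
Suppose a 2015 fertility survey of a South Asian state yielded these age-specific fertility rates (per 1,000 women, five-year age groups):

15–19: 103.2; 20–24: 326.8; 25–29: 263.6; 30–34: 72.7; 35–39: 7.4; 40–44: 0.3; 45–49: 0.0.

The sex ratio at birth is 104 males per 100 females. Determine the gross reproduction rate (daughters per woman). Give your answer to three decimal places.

1.897

Proportion female at birth = 100 / (100 + 104) = 0.49020.
Sum of ASFRs = 103.2 + 326.8 + 263.6 + 72.7 + 7.4 + 0.3 + 0.0 = 774.0
TFR = 5 × 774.0 / 1000 = 3.87
GRR = 0.49020 × 3.87 = 1.89707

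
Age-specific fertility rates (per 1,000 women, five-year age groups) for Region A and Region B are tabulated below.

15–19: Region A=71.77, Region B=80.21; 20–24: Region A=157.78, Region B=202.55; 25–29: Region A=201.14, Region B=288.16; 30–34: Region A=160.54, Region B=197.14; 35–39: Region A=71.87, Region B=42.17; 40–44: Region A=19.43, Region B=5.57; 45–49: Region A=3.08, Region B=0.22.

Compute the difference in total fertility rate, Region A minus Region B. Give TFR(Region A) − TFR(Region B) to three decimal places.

-0.652

Region A:
  Sum of ASFRs = 71.77 + 157.78 + 201.14 + 160.54 + 71.87 + 19.43 + 3.08 = 685.61
  TFR = 5 × 685.61 / 1000 = 3.42805
Region B:
  Sum of ASFRs = 80.21 + 202.55 + 288.16 + 197.14 + 42.17 + 5.57 + 0.22 = 816.02
  TFR = 5 × 816.02 / 1000 = 4.0801
Difference = 3.42805 − 4.0801 = -0.65205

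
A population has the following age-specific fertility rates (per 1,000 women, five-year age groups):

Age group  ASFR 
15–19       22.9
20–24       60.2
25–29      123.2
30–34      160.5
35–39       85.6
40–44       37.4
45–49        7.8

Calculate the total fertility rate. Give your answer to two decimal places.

2.49

Sum of ASFRs = 22.9 + 60.2 + 123.2 + 160.5 + 85.6 + 37.4 + 7.8 = 497.6
TFR = 5 × 497.6 / 1000 = 2.488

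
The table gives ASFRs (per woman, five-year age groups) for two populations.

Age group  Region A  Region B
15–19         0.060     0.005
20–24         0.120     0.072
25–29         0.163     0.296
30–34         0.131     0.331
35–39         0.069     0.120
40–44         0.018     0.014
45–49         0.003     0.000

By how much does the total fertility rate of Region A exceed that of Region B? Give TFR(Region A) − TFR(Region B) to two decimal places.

Region A:
  Sum of ASFRs = 0.060 + 0.120 + 0.163 + 0.131 + 0.069 + 0.018 + 0.003 = 0.564
  TFR = 5 × 0.564 = 2.82
Region B:
  Sum of ASFRs = 0.005 + 0.072 + 0.296 + 0.331 + 0.120 + 0.014 + 0.000 = 0.838
  TFR = 5 × 0.838 = 4.19
Difference = 2.82 − 4.19 = -1.37

-1.37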